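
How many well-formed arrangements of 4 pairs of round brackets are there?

14

Balanced strings of n pairs of brackets are counted by C_n; here n = 4.
C_4 = C(8,4)/5 = 70/5 = 14.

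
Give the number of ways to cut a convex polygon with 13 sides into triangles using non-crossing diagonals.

A convex 13-gon is triangulated into 11 triangles, and the number of such triangulations is the Catalan number C_{13−2} = C_11.
C_11 = C_10 · 2(2·10+1)/(10+2) = 16796 · 42/12 = 58786.

58786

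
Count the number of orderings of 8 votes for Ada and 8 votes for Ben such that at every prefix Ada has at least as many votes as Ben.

1430

Ballot sequences with n votes each where one side never trails are Dyck words, counted by C_n; here n = 8.
C_8 = C_7 · 2(2·7+1)/(7+2) = 429 · 30/9 = 1430.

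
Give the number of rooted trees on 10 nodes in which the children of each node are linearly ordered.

4862

Rooted ordered (plane) trees on m nodes have m−1 edges and are counted by C_{m−1}; m = 10 gives C_9.
C_9 = 4862.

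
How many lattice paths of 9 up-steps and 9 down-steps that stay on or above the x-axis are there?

Dyck paths of semilength n (length 2n) are counted by C_n; here n = 9.
C_9 = C_8 · 2(2·8+1)/(8+2) = 1430 · 34/10 = 4862.

4862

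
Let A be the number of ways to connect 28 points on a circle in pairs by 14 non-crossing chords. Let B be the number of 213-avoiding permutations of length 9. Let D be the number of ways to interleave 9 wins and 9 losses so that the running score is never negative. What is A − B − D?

2664716

Non-crossing perfect matchings of 2n points on a circle are counted by C_n; with 28 points, n = 14. So A = C_14 = 2674440.
Permutations of [n] avoiding any single length-3 pattern are counted by C_n; here n = 9. So B = C_9 = 4862.
Reading a vote for the leader as '(' and for the other as ')' turns such a sequence into a balanced string of 9 pairs, so the count is C_9. So D = C_9 = 4862.
A − B − D = 2674440 − 4862 − 4862 = 2664716.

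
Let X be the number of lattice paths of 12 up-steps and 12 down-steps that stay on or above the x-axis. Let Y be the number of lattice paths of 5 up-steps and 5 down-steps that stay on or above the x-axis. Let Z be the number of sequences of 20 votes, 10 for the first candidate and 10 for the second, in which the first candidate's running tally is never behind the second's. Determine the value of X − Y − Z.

A Dyck path with 12 up-steps and 12 down-steps has semilength 12, so there are C_12 of them. So X = C_12 = 208012.
Paths of 5 up- and 5 down-steps that never dip below the axis are Dyck paths; their count is C_5. So Y = C_5 = 42.
Ballot sequences with n votes each where one side never trails are Dyck words, counted by C_n; here n = 10. So Z = C_10 = 16796.
X − Y − Z = 208012 − 42 − 16796 = 191174.

191174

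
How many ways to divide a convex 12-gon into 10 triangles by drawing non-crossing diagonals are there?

A convex 12-gon is triangulated into 10 triangles, and the number of such triangulations is the Catalan number C_{12−2} = C_10.
C_10 = C_9 · 2(2·9+1)/(9+2) = 4862 · 38/11 = 16796.

16796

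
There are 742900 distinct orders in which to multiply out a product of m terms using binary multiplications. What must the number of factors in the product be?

Parenthesizations of m factors are counted by C_{m−1}; 742900 = C_13.
So the index is 13, and the number of factors is 13 + 1 = 14.

14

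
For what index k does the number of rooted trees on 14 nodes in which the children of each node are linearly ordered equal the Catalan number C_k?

13

Rooted ordered (plane) trees on m nodes have m−1 edges and are counted by C_{m−1}; m = 14 gives C_13.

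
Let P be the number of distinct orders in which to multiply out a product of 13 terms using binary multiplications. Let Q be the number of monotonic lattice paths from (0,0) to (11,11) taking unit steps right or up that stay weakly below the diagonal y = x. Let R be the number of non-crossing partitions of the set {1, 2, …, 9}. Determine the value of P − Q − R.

Parenthesizations of m factors correspond to full binary trees with m leaves, counted by C_{m−1}; m = 13 gives C_12. So P = C_12 = 208012.
Monotone paths in an n×n grid that stay weakly below the diagonal are counted by C_n; here n = 11. So Q = C_11 = 58786.
The non-crossing partitions of [9] form a lattice of size C_9. So R = C_9 = 4862.
P − Q − R = 208012 − 58786 − 4862 = 144364.

144364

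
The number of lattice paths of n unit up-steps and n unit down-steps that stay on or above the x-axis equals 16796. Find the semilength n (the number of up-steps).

10

Dyck paths of semilength n are counted by C_n; 16796 = C_10.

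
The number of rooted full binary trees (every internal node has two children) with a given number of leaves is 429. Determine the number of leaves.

8

Full binary trees with L leaves are counted by C_{L−1}. Since C_7 = 429, the index is 7.
So the index is 7, and the number of leaves is 7 + 1 = 8.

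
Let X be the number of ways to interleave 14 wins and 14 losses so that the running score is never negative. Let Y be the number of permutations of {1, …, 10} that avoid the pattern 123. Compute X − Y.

Ballot sequences with n votes each where one side never trails are Dyck words, counted by C_n; here n = 14. So X = C_14 = 2674440.
For any fixed pattern of length 3, the pattern-avoiding permutations of [10] number C_10. So Y = C_10 = 16796.
X − Y = 2674440 − 16796 = 2657644.

2657644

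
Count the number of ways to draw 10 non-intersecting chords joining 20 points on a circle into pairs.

16796

Non-crossing perfect matchings of 2n points on a circle are counted by C_n; with 20 points, n = 10.
C_10 = C(20,10)/11 = 184756/11 = 16796.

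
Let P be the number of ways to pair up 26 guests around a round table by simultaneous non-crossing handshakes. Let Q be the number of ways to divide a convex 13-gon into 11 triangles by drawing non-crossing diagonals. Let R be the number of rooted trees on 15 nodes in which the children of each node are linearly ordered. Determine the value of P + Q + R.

3476126

Non-crossing handshake pairings of 2n people are counted by C_n; 26 people gives n = 13. So P = C_13 = 742900.
Triangulations of a convex m-gon are counted by C_{m−2}; with m = 13 this is C_11. So Q = C_11 = 58786.
A rooted plane tree on 15 nodes has 14 edges, and such trees are counted by C_14. So R = C_14 = 2674440.
P + Q + R = 742900 + 58786 + 2674440 = 3476126.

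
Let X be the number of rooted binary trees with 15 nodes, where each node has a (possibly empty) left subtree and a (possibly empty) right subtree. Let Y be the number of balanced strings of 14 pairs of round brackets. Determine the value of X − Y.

7020405

Binary trees (left/right distinguished) on n nodes are counted by C_n; here n = 15. So X = C_15 = 9694845.
With 14 pairs the number of balanced bracket strings is the Catalan number C_14. So Y = C_14 = 2674440.
X − Y = 9694845 − 2674440 = 7020405.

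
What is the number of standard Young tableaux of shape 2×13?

By the hook-length formula (or a Dyck-path bijection), SYT of shape 2×13 number C_13.
C_13 = C(26,13)/14 = 10400600/14 = 742900.

742900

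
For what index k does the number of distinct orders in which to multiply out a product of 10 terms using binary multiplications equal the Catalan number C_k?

Parenthesizations of m factors correspond to full binary trees with m leaves, counted by C_{m−1}; m = 10 gives C_9.

9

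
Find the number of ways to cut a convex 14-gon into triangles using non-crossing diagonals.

208012

A convex 14-gon is triangulated into 12 triangles, and the number of such triangulations is the Catalan number C_{14−2} = C_12.
C_12 = C(24,12)/13 = 2704156/13 = 208012.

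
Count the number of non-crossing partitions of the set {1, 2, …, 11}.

Non-crossing partitions of an n-element set are counted by C_n; here n = 11.
C_11 = 58786.

58786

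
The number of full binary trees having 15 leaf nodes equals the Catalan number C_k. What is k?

A full binary tree with L leaves has L−1 internal nodes and is counted by C_{L−1}; L = 15 gives C_14.

14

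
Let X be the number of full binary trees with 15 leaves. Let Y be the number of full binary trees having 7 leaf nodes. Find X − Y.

2674308

Full binary trees with 15 leaves have 15−1 = 14 internal nodes, so there are C_14 of them. So X = C_14 = 2674440.
A full binary tree with L leaves has L−1 internal nodes and is counted by C_{L−1}; L = 7 gives C_6. So Y = C_6 = 132.
X − Y = 2674440 − 132 = 2674308.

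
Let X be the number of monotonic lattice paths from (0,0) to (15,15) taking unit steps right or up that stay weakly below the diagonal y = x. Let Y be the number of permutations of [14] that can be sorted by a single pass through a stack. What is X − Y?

7020405

Monotone paths in an n×n grid that stay weakly below the diagonal are counted by C_n; here n = 15. So X = C_15 = 9694845.
By Knuth's characterisation, the stack-sortable permutations of length 14 are the 231-avoiders, numbering C_14. So Y = C_14 = 2674440.
X − Y = 9694845 − 2674440 = 7020405.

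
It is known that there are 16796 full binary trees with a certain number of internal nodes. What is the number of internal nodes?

Full binary trees with n internal nodes are counted by C_n. The Catalan number equal to 16796 is C_10.

10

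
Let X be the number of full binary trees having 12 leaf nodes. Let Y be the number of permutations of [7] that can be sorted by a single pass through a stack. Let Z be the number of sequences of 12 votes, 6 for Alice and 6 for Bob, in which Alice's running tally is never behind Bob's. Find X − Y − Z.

A full binary tree with L leaves has L−1 internal nodes and is counted by C_{L−1}; L = 12 gives C_11. So X = C_11 = 58786.
Stack-sortable permutations are exactly the 231-avoiding ones, counted by C_n; here n = 7. So Y = C_7 = 429.
Reading a vote for the leader as '(' and for the other as ')' turns such a sequence into a balanced string of 6 pairs, so the count is C_6. So Z = C_6 = 132.
X − Y − Z = 58786 − 429 − 132 = 58225.

58225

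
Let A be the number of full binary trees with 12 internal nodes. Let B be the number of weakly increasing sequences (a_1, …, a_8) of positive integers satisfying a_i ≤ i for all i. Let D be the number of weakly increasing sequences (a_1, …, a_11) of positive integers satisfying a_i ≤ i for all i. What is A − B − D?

147796

Full binary trees with n internal nodes are counted by C_n; here n = 12. So A = C_12 = 208012.
Such sub-staircase sequences of length n are counted by C_n; here n = 8. So B = C_8 = 1430.
Weakly increasing sequences with a_i ≤ i biject with Dyck paths of semilength 11, so there are C_11. So D = C_11 = 58786.
A − B − D = 208012 − 1430 − 58786 = 147796.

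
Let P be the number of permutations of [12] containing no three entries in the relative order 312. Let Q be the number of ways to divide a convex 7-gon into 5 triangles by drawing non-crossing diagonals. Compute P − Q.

207970

For any fixed pattern of length 3, the pattern-avoiding permutations of [12] number C_12. So P = C_12 = 208012.
Triangulations of a convex m-gon are counted by C_{m−2}; with m = 7 this is C_5. So Q = C_5 = 42.
P − Q = 208012 − 42 = 207970.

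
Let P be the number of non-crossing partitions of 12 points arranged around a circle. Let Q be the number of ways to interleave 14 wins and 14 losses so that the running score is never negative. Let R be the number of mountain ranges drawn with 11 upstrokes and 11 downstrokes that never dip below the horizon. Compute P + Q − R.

The non-crossing partitions of [12] form a lattice of size C_12. So P = C_12 = 208012.
Ballot sequences with n votes each where one side never trails are Dyck words, counted by C_n; here n = 14. So Q = C_14 = 2674440.
A Dyck path with 11 up-steps and 11 down-steps has semilength 11, so there are C_11 of them. So R = C_11 = 58786.
P + Q − R = 208012 + 2674440 − 58786 = 2823666.

2823666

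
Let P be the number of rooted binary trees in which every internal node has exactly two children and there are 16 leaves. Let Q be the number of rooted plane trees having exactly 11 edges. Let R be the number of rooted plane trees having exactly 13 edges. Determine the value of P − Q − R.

8893159

Full binary trees with 16 leaves have 16−1 = 15 internal nodes, so there are C_15 of them. So P = C_15 = 9694845.
Rooted ordered trees with n edges are counted by C_n; here n = 11. So Q = C_11 = 58786.
A rooted plane tree with 13 edges has 14 nodes, and the count is C_13. So R = C_13 = 742900.
P − Q − R = 9694845 − 58786 − 742900 = 8893159.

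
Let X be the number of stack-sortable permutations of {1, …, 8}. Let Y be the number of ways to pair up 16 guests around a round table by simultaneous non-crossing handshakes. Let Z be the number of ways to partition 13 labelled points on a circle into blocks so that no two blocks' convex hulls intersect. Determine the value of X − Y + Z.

742900

Stack-sortable permutations are exactly the 231-avoiding ones, counted by C_n; here n = 8. So X = C_8 = 1430.
With 16 = 2·8 people, non-crossing handshake pairings are non-crossing perfect matchings on a circle, counted by C_8. So Y = C_8 = 1430.
Non-crossing partitions of an n-element set are counted by C_n; here n = 13. So Z = C_13 = 742900.
X − Y + Z = 1430 − 1430 + 742900 = 742900.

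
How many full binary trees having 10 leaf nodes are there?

Full binary trees with 10 leaves have 10−1 = 9 internal nodes, so there are C_9 of them.
C_9 = C_8 · 2(2·8+1)/(8+2) = 1430 · 34/10 = 4862.

4862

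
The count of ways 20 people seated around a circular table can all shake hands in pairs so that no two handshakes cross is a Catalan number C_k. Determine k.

10

With 20 = 2·10 people, non-crossing handshake pairings are non-crossing perfect matchings on a circle, counted by C_10.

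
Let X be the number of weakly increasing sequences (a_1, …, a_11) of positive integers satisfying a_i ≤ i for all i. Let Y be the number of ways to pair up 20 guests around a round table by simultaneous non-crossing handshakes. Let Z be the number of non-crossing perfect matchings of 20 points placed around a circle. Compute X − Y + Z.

Weakly increasing sequences with a_i ≤ i biject with Dyck paths of semilength 11, so there are C_11. So X = C_11 = 58786.
Non-crossing handshake pairings of 2n people are counted by C_n; 20 people gives n = 10. So Y = C_10 = 16796.
Non-crossing perfect matchings of 2n points on a circle are counted by C_n; with 20 points, n = 10. So Z = C_10 = 16796.
X − Y + Z = 58786 − 16796 + 16796 = 58786.

58786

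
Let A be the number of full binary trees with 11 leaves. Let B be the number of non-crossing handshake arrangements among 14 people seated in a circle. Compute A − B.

16367

A full binary tree with L leaves has L−1 internal nodes and is counted by C_{L−1}; L = 11 gives C_10. So A = C_10 = 16796.
Non-crossing handshake pairings of 2n people are counted by C_n; 14 people gives n = 7. So B = C_7 = 429.
A − B = 16796 − 429 = 16367.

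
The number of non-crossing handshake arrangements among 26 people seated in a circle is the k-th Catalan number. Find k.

13

Non-crossing handshake pairings of 2n people are counted by C_n; 26 people gives n = 13.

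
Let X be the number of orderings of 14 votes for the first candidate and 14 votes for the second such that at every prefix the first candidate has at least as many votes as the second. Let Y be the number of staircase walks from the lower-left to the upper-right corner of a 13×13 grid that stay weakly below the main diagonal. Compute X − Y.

Ballot sequences with n votes each where one side never trails are Dyck words, counted by C_n; here n = 14. So X = C_14 = 2674440.
Monotone paths in an n×n grid that stay weakly below the diagonal are counted by C_n; here n = 13. So Y = C_13 = 742900.
X − Y = 2674440 − 742900 = 1931540.

1931540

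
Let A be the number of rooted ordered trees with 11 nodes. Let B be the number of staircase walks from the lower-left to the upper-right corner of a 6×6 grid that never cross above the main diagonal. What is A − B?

A rooted plane tree on 11 nodes has 10 edges, and such trees are counted by C_10. So A = C_10 = 16796.
Monotone paths in an n×n grid that stay weakly below the diagonal are counted by C_n; here n = 6. So B = C_6 = 132.
A − B = 16796 − 132 = 16664.

16664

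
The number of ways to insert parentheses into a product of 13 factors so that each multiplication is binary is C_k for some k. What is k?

12

Bracketing 13 factors into binary products is counted by C_{13−1} = C_12.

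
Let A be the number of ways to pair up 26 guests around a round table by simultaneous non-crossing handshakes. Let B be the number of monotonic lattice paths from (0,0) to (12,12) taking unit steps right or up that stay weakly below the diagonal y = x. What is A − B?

534888

With 26 = 2·13 people, non-crossing handshake pairings are non-crossing perfect matchings on a circle, counted by C_13. So A = C_13 = 742900.
Monotone paths in an n×n grid that stay weakly below the diagonal are counted by C_n; here n = 12. So B = C_12 = 208012.
A − B = 742900 − 208012 = 534888.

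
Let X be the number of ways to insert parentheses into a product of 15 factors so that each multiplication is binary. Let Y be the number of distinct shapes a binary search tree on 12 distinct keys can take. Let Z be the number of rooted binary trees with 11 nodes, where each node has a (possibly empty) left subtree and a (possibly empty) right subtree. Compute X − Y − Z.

2407642

Ways to associate a product of 15 factors correspond to binary trees on 15 leaves, so the count is C_14. So X = C_14 = 2674440.
There are C_n binary search tree shapes on n keys; with n = 12 that is C_12. So Y = C_12 = 208012.
Binary trees (left/right distinguished) on n nodes are counted by C_n; here n = 11. So Z = C_11 = 58786.
X − Y − Z = 2674440 − 208012 − 58786 = 2407642.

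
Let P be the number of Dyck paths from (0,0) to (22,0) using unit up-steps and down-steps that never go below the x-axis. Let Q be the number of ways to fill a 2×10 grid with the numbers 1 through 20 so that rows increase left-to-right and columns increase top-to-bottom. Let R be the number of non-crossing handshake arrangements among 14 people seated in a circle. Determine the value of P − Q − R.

A Dyck path with 11 up-steps and 11 down-steps has semilength 11, so there are C_11 of them. So P = C_11 = 58786.
By the hook-length formula (or a Dyck-path bijection), SYT of shape 2×10 number C_10. So Q = C_10 = 16796.
Non-crossing handshake pairings of 2n people are counted by C_n; 14 people gives n = 7. So R = C_7 = 429.
P − Q − R = 58786 − 16796 − 429 = 41561.

41561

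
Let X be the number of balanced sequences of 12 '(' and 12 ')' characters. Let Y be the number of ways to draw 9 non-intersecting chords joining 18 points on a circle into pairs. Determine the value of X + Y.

A balanced arrangement of 12 bracket pairs is a Dyck word of semilength 12, so the count is C_12. So X = C_12 = 208012.
Pairing 18 circle points by 9 non-crossing chords gives C_9 matchings. So Y = C_9 = 4862.
X + Y = 208012 + 4862 = 212874.

212874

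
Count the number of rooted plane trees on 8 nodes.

Rooted ordered (plane) trees on m nodes have m−1 edges and are counted by C_{m−1}; m = 8 gives C_7.
C_7 = C_6 · 2(2·6+1)/(6+2) = 132 · 26/8 = 429.

429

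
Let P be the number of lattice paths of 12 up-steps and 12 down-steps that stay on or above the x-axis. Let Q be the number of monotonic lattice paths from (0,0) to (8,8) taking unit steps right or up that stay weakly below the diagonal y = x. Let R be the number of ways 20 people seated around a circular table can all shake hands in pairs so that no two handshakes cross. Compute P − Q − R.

Paths of 12 up- and 12 down-steps that never dip below the axis are Dyck paths; their count is C_12. So P = C_12 = 208012.
Monotone paths in an n×n grid that stay weakly below the diagonal are counted by C_n; here n = 8. So Q = C_8 = 1430.
Non-crossing handshake pairings of 2n people are counted by C_n; 20 people gives n = 10. So R = C_10 = 16796.
P − Q − R = 208012 − 1430 − 16796 = 189786.

189786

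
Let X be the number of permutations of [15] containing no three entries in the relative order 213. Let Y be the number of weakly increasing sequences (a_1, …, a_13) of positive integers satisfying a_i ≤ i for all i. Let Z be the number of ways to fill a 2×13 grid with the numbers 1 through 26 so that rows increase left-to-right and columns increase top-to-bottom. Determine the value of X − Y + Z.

9694845

Permutations of [n] avoiding any single length-3 pattern are counted by C_n; here n = 15. So X = C_15 = 9694845.
Such sub-staircase sequences of length n are counted by C_n; here n = 13. So Y = C_13 = 742900.
Standard Young tableaux of shape 2×n are counted by C_n; here n = 13. So Z = C_13 = 742900.
X − Y + Z = 9694845 − 742900 + 742900 = 9694845.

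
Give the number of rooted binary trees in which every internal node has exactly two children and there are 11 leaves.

16796

Full binary trees with 11 leaves have 11−1 = 10 internal nodes, so there are C_10 of them.
C_10 = C(20,10)/11 = 184756/11 = 16796.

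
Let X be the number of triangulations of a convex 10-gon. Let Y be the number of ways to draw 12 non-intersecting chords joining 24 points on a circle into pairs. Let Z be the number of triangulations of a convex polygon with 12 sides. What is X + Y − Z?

192646

A convex 10-gon is triangulated into 8 triangles, and the number of such triangulations is the Catalan number C_{10−2} = C_8. So X = C_8 = 1430.
Pairing 24 circle points by 12 non-crossing chords gives C_12 matchings. So Y = C_12 = 208012.
The number of triangulations of a 12-gon is the Catalan number C_10 (index = sides − 2). So Z = C_10 = 16796.
X + Y − Z = 1430 + 208012 − 16796 = 192646.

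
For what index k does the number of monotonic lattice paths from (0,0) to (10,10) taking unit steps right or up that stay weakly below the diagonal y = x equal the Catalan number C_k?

Sub-diagonal monotone paths from (0,0) to (10,10) biject with Dyck paths of semilength 10, giving C_10.

10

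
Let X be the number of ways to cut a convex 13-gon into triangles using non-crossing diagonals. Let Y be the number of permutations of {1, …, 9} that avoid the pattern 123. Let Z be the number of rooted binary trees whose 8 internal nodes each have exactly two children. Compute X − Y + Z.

55354

A convex 13-gon is triangulated into 11 triangles, and the number of such triangulations is the Catalan number C_{13−2} = C_11. So X = C_11 = 58786.
Permutations of [n] avoiding any single length-3 pattern are counted by C_n; here n = 9. So Y = C_9 = 4862.
The number of full binary trees on 8 internal nodes is the Catalan number C_8. So Z = C_8 = 1430.
X − Y + Z = 58786 − 4862 + 1430 = 55354.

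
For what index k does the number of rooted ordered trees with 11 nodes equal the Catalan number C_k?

Rooted ordered (plane) trees on m nodes have m−1 edges and are counted by C_{m−1}; m = 11 gives C_10.

10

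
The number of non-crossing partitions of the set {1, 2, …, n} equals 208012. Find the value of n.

12

Non-crossing partitions of [n] are counted by C_n. Since C_12 = 208012, the index is 12.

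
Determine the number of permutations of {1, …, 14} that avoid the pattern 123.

Permutations of [n] avoiding any single length-3 pattern are counted by C_n; here n = 14.
C_14 = 2674440.

2674440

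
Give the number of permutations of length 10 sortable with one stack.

16796

Stack-sortable permutations are exactly the 231-avoiding ones, counted by C_n; here n = 10.
C_10 = C_9 · 2(2·9+1)/(9+2) = 4862 · 38/11 = 16796.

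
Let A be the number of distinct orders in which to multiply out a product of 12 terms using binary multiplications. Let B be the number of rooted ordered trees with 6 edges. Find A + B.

Parenthesizations of m factors correspond to full binary trees with m leaves, counted by C_{m−1}; m = 12 gives C_11. So A = C_11 = 58786.
Rooted ordered trees with n edges are counted by C_n; here n = 6. So B = C_6 = 132.
A + B = 58786 + 132 = 58918.

58918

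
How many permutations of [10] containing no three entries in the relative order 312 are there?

16796

For any fixed pattern of length 3, the pattern-avoiding permutations of [10] number C_10.
C_10 = 16796.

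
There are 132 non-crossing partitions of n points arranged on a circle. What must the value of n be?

6

Non-crossing partitions of [n] are counted by C_n, and C_6 = 132.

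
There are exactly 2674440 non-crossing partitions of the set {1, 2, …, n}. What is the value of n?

14

Non-crossing partitions of [n] are counted by C_n. The Catalan number equal to 2674440 is C_14.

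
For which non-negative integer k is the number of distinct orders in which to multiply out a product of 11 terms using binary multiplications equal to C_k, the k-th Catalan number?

Parenthesizations of m factors correspond to full binary trees with m leaves, counted by C_{m−1}; m = 11 gives C_10.

10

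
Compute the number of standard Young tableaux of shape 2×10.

Standard Young tableaux of shape 2×n are counted by C_n; here n = 10.
C_10 = C(20,10)/11 = 184756/11 = 16796.

16796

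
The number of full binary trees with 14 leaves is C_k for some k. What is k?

Full binary trees with 14 leaves have 14−1 = 13 internal nodes, so there are C_13 of them.

13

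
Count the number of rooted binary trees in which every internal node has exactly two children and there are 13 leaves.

208012

Full binary trees with 13 leaves have 13−1 = 12 internal nodes, so there are C_12 of them.
C_12 = C(24,12)/13 = 2704156/13 = 208012.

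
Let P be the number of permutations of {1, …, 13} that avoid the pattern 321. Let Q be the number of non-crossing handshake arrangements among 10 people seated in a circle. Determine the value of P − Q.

742858

Permutations of [n] avoiding any single length-3 pattern are counted by C_n; here n = 13. So P = C_13 = 742900.
Non-crossing handshake pairings of 2n people are counted by C_n; 10 people gives n = 5. So Q = C_5 = 42.
P − Q = 742900 − 42 = 742858.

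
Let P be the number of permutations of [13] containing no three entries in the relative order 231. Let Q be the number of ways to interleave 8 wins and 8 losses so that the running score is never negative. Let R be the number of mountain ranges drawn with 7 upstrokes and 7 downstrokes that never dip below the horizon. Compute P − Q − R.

Permutations of [n] avoiding any single length-3 pattern are counted by C_n; here n = 13. So P = C_13 = 742900.
Reading a vote for the leader as '(' and for the other as ')' turns such a sequence into a balanced string of 8 pairs, so the count is C_8. So Q = C_8 = 1430.
Paths of 7 up- and 7 down-steps that never dip below the axis are Dyck paths; their count is C_7. So R = C_7 = 429.
P − Q − R = 742900 − 1430 − 429 = 741041.

741041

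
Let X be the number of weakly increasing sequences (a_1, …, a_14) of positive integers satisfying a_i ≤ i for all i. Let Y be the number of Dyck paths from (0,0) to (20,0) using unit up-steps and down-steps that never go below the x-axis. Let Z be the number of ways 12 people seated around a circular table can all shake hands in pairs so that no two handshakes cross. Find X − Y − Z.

Weakly increasing sequences with a_i ≤ i biject with Dyck paths of semilength 14, so there are C_14. So X = C_14 = 2674440.
Dyck paths of semilength n (length 2n) are counted by C_n; here n = 10. So Y = C_10 = 16796.
With 12 = 2·6 people, non-crossing handshake pairings are non-crossing perfect matchings on a circle, counted by C_6. So Z = C_6 = 132.
X − Y − Z = 2674440 − 16796 − 132 = 2657512.

2657512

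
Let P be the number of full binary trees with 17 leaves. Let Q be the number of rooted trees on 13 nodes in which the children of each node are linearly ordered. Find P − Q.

A full binary tree with L leaves has L−1 internal nodes and is counted by C_{L−1}; L = 17 gives C_16. So P = C_16 = 35357670.
Rooted ordered (plane) trees on m nodes have m−1 edges and are counted by C_{m−1}; m = 13 gives C_12. So Q = C_12 = 208012.
P − Q = 35357670 − 208012 = 35149658.

35149658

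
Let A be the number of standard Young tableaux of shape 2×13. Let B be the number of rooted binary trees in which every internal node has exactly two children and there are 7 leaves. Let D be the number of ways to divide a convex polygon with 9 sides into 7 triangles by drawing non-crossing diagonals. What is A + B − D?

Standard Young tableaux of shape 2×n are counted by C_n; here n = 13. So A = C_13 = 742900.
A full binary tree with L leaves has L−1 internal nodes and is counted by C_{L−1}; L = 7 gives C_6. So B = C_6 = 132.
A convex 9-gon is triangulated into 7 triangles, and the number of such triangulations is the Catalan number C_{9−2} = C_7. So D = C_7 = 429.
A + B − D = 742900 + 132 − 429 = 742603.

742603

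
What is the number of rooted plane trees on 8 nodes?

429

A rooted plane tree on 8 nodes has 7 edges, and such trees are counted by C_7.
C_7 = 429.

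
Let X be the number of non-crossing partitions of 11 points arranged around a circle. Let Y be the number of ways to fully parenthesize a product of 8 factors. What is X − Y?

Non-crossing partitions of an n-element set are counted by C_n; here n = 11. So X = C_11 = 58786.
Ways to associate a product of 8 factors correspond to binary trees on 8 leaves, so the count is C_7. So Y = C_7 = 429.
X − Y = 58786 − 429 = 58357.

58357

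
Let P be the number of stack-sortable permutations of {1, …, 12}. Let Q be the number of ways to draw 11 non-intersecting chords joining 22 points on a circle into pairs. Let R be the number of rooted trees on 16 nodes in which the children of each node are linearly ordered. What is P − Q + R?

9844071

By Knuth's characterisation, the stack-sortable permutations of length 12 are the 231-avoiders, numbering C_12. So P = C_12 = 208012.
Pairing 22 circle points by 11 non-crossing chords gives C_11 matchings. So Q = C_11 = 58786.
A rooted plane tree on 16 nodes has 15 edges, and such trees are counted by C_15. So R = C_15 = 9694845.
P − Q + R = 208012 − 58786 + 9694845 = 9844071.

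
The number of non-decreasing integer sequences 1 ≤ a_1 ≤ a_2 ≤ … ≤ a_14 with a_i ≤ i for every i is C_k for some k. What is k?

Such sub-staircase sequences of length n are counted by C_n; here n = 14.

14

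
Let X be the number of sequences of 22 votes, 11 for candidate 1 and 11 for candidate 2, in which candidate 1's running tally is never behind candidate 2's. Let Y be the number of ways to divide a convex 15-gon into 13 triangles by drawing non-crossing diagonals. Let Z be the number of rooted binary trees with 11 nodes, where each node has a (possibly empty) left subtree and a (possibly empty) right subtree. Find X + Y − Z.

Reading a vote for the leader as '(' and for the other as ')' turns such a sequence into a balanced string of 11 pairs, so the count is C_11. So X = C_11 = 58786.
A convex 15-gon is triangulated into 13 triangles, and the number of such triangulations is the Catalan number C_{15−2} = C_13. So Y = C_13 = 742900.
Rooted binary trees with 11 nodes (each child slot possibly empty) number C_11. So Z = C_11 = 58786.
X + Y − Z = 58786 + 742900 − 58786 = 742900.

742900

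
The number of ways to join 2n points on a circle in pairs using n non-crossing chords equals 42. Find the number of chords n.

5

Non-crossing pairings of 2n points on a circle are counted by C_n. Since C_5 = 42, the index is 5.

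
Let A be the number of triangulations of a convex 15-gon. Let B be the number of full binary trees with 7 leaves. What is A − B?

The number of triangulations of a 15-gon is the Catalan number C_13 (index = sides − 2). So A = C_13 = 742900.
Full binary trees with 7 leaves have 7−1 = 6 internal nodes, so there are C_6 of them. So B = C_6 = 132.
A − B = 742900 − 132 = 742768.

742768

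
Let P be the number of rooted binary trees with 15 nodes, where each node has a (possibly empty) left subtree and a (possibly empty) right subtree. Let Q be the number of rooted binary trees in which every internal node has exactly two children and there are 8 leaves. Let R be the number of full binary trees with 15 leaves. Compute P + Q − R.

7020834

Rooted binary trees with 15 nodes (each child slot possibly empty) number C_15. So P = C_15 = 9694845.
A full binary tree with L leaves has L−1 internal nodes and is counted by C_{L−1}; L = 8 gives C_7. So Q = C_7 = 429.
Full binary trees with 15 leaves have 15−1 = 14 internal nodes, so there are C_14 of them. So R = C_14 = 2674440.
P + Q − R = 9694845 + 429 − 2674440 = 7020834.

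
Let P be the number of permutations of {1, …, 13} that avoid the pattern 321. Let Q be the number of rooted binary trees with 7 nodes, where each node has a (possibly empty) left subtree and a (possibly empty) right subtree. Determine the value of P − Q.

742471

For any fixed pattern of length 3, the pattern-avoiding permutations of [13] number C_13. So P = C_13 = 742900.
Rooted binary trees with 7 nodes (each child slot possibly empty) number C_7. So Q = C_7 = 429.
P − Q = 742900 − 429 = 742471.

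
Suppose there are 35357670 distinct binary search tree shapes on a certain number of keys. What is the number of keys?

16

Binary search tree shapes on n keys are counted by C_n; 35357670 = C_16.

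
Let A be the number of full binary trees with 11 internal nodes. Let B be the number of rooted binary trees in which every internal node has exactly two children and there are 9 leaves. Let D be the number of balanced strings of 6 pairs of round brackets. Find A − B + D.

57488

The number of full binary trees on 11 internal nodes is the Catalan number C_11. So A = C_11 = 58786.
A full binary tree with L leaves has L−1 internal nodes and is counted by C_{L−1}; L = 9 gives C_8. So B = C_8 = 1430.
A balanced arrangement of 6 bracket pairs is a Dyck word of semilength 6, so the count is C_6. So D = C_6 = 132.
A − B + D = 58786 − 1430 + 132 = 57488.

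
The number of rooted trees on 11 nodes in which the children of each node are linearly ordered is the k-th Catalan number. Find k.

A rooted plane tree on 11 nodes has 10 edges, and such trees are counted by C_10.

10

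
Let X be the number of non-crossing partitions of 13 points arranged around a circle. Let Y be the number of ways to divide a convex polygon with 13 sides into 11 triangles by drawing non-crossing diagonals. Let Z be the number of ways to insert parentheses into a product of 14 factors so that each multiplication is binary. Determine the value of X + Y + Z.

Non-crossing partitions of an n-element set are counted by C_n; here n = 13. So X = C_13 = 742900.
Triangulations of a convex m-gon are counted by C_{m−2}; with m = 13 this is C_11. So Y = C_11 = 58786.
Ways to associate a product of 14 factors correspond to binary trees on 14 leaves, so the count is C_13. So Z = C_13 = 742900.
X + Y + Z = 742900 + 58786 + 742900 = 1544586.

1544586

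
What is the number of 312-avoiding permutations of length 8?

1430

For any fixed pattern of length 3, the pattern-avoiding permutations of [8] number C_8.
C_8 = C_7 · 2(2·7+1)/(7+2) = 429 · 30/9 = 1430.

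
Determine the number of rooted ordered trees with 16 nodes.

9694845

A rooted plane tree on 16 nodes has 15 edges, and such trees are counted by C_15.
C_15 = C(30,15)/16 = 155117520/16 = 9694845.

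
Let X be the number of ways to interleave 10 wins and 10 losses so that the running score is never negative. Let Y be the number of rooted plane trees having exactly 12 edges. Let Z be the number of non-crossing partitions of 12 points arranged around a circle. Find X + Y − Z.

Reading a vote for the leader as '(' and for the other as ')' turns such a sequence into a balanced string of 10 pairs, so the count is C_10. So X = C_10 = 16796.
Rooted ordered trees with n edges are counted by C_n; here n = 12. So Y = C_12 = 208012.
Non-crossing partitions of an n-element set are counted by C_n; here n = 12. So Z = C_12 = 208012.
X + Y − Z = 16796 + 208012 − 208012 = 16796.

16796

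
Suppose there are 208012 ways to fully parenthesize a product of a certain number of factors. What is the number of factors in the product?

Parenthesizations of m factors are counted by C_{m−1}. The Catalan number equal to 208012 is C_12.
So the index is 12, and the number of factors is 12 + 1 = 13.

13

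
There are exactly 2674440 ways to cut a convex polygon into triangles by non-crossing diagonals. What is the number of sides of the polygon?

Triangulations of a convex m-gon are counted by C_{m−2}. The Catalan number equal to 2674440 is C_14.
So m − 2 = 14, giving m = 16 sides.

16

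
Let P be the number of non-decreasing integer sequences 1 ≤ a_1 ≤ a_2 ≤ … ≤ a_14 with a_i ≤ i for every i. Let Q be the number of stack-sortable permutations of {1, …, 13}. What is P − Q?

Weakly increasing sequences with a_i ≤ i biject with Dyck paths of semilength 14, so there are C_14. So P = C_14 = 2674440.
By Knuth's characterisation, the stack-sortable permutations of length 13 are the 231-avoiders, numbering C_13. So Q = C_13 = 742900.
P − Q = 2674440 − 742900 = 1931540.

1931540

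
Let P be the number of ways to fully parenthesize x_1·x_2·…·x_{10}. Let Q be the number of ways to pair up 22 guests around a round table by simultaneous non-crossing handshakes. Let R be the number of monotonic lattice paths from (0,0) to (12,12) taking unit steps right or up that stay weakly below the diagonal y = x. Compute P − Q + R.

154088

Ways to associate a product of 10 factors correspond to binary trees on 10 leaves, so the count is C_9. So P = C_9 = 4862.
With 22 = 2·11 people, non-crossing handshake pairings are non-crossing perfect matchings on a circle, counted by C_11. So Q = C_11 = 58786.
Sub-diagonal monotone paths from (0,0) to (12,12) biject with Dyck paths of semilength 12, giving C_12. So R = C_12 = 208012.
P − Q + R = 4862 − 58786 + 208012 = 154088.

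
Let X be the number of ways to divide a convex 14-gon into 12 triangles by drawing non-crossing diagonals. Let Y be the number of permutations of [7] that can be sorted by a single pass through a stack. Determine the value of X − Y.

Triangulations of a convex m-gon are counted by C_{m−2}; with m = 14 this is C_12. So X = C_12 = 208012.
Stack-sortable permutations are exactly the 231-avoiding ones, counted by C_n; here n = 7. So Y = C_7 = 429.
X − Y = 208012 − 429 = 207583.

207583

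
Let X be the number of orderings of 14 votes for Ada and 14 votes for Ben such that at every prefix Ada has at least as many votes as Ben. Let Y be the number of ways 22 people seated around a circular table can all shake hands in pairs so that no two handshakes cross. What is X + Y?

Reading a vote for the leader as '(' and for the other as ')' turns such a sequence into a balanced string of 14 pairs, so the count is C_14. So X = C_14 = 2674440.
With 22 = 2·11 people, non-crossing handshake pairings are non-crossing perfect matchings on a circle, counted by C_11. So Y = C_11 = 58786.
X + Y = 2674440 + 58786 = 2733226.

2733226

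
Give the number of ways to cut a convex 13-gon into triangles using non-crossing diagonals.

Triangulations of a convex m-gon are counted by C_{m−2}; with m = 13 this is C_11.
C_11 = C(22,11)/12 = 705432/12 = 58786.

58786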